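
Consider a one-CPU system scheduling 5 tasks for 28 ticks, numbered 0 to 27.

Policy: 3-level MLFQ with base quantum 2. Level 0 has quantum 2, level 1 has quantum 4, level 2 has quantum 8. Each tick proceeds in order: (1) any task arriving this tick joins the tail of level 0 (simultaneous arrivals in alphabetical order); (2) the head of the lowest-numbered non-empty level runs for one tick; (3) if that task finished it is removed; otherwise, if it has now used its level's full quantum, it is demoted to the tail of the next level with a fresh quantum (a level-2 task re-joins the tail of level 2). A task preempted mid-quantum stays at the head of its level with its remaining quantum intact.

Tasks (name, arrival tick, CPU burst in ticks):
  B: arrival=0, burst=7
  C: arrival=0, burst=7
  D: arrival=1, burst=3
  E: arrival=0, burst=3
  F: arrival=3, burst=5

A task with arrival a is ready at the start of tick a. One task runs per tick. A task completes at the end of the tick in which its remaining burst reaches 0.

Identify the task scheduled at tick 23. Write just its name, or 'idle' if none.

running at tick 23 = B

t=0: L0/L1/L2 = BCE/-/- → run B
t=1: L0/L1/L2 = BCED/-/- → run B
t=2: L0/L1/L2 = CED/B/- → run C
t=3: L0/L1/L2 = CEDF/B/- → run C
t=4: L0/L1/L2 = EDF/BC/- → run E
t=5: L0/L1/L2 = EDF/BC/- → run E
t=6: L0/L1/L2 = DF/BCE/- → run D
t=7: L0/L1/L2 = DF/BCE/- → run D
t=8: L0/L1/L2 = F/BCED/- → run F
t=9: L0/L1/L2 = F/BCED/- → run F
t=10: L0/L1/L2 = -/BCEDF/- → run B
t=11: L0/L1/L2 = -/BCEDF/- → run B
t=12: L0/L1/L2 = -/BCEDF/- → run B
t=13: L0/L1/L2 = -/BCEDF/- → run B
t=14: L0/L1/L2 = -/CEDF/B → run C
t=15: L0/L1/L2 = -/CEDF/B → run C
t=16: L0/L1/L2 = -/CEDF/B → run C
t=17: L0/L1/L2 = -/CEDF/B → run C
t=18: L0/L1/L2 = -/EDF/BC → run E
t=19: L0/L1/L2 = -/DF/BC → run D
t=20: L0/L1/L2 = -/F/BC → run F
t=21: L0/L1/L2 = -/F/BC → run F
t=22: L0/L1/L2 = -/F/BC → run F
t=23: L0/L1/L2 = -/-/BC → run B
t=24: L0/L1/L2 = -/-/C → run C
t=25: (idle)
t=26: (idle)
t=27: (idle)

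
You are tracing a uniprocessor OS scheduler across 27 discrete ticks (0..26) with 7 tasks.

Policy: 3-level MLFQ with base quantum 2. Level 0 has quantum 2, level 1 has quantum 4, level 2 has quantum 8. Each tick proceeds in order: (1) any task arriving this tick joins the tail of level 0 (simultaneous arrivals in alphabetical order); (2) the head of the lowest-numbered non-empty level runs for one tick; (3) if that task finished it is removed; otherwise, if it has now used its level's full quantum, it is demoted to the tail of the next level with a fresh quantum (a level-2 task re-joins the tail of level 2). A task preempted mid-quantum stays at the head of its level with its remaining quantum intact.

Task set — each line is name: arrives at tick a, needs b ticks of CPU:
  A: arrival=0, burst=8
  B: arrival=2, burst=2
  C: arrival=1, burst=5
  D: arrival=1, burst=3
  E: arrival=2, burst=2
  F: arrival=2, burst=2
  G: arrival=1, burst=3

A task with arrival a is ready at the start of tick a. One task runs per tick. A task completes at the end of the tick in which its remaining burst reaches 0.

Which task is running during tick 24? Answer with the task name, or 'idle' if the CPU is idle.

t=0: L0/L1/L2 = A/-/- → run A
t=1: L0/L1/L2 = ACDG/-/- → run A
t=2: L0/L1/L2 = CDGBEF/A/- → run C
t=3: L0/L1/L2 = CDGBEF/A/- → run C
t=4: L0/L1/L2 = DGBEF/AC/- → run D
t=5: L0/L1/L2 = DGBEF/AC/- → run D
t=6: L0/L1/L2 = GBEF/ACD/- → run G
t=7: L0/L1/L2 = GBEF/ACD/- → run G
t=8: L0/L1/L2 = BEF/ACDG/- → run B
t=9: L0/L1/L2 = BEF/ACDG/- → run B
t=10: L0/L1/L2 = EF/ACDG/- → run E
t=11: L0/L1/L2 = EF/ACDG/- → run E
t=12: L0/L1/L2 = F/ACDG/- → run F
t=13: L0/L1/L2 = F/ACDG/- → run F
t=14: L0/L1/L2 = -/ACDG/- → run A
t=15: L0/L1/L2 = -/ACDG/- → run A
t=16: L0/L1/L2 = -/ACDG/- → run A
t=17: L0/L1/L2 = -/ACDG/- → run A
t=18: L0/L1/L2 = -/CDG/A → run C
t=19: L0/L1/L2 = -/CDG/A → run C
t=20: L0/L1/L2 = -/CDG/A → run C
t=21: L0/L1/L2 = -/DG/A → run D
t=22: L0/L1/L2 = -/G/A → run G
t=23: L0/L1/L2 = -/-/A → run A
t=24: L0/L1/L2 = -/-/A → run A
t=25: (idle)
t=26: (idle)

running at tick 24 = A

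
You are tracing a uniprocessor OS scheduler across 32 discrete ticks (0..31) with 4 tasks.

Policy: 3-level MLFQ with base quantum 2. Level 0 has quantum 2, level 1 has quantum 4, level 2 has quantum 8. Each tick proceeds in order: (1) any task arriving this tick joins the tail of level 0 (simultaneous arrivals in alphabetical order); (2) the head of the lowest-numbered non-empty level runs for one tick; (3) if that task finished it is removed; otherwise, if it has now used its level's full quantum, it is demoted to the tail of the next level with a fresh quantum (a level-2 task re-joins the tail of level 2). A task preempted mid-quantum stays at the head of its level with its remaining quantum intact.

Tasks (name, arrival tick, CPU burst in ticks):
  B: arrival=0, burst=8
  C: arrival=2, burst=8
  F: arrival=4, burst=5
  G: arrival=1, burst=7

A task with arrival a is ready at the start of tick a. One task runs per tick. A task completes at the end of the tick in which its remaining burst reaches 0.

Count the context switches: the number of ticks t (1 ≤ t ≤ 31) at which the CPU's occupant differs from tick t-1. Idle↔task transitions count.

context switches = 11

t=0: L0/L1/L2 = B/-/- → run B
t=1: L0/L1/L2 = BG/-/- → run B
t=2: L0/L1/L2 = GC/B/- → run G
t=3: L0/L1/L2 = GC/B/- → run G
t=4: L0/L1/L2 = CF/BG/- → run C
t=5: L0/L1/L2 = CF/BG/- → run C
t=6: L0/L1/L2 = F/BGC/- → run F
t=7: L0/L1/L2 = F/BGC/- → run F
t=8: L0/L1/L2 = -/BGCF/- → run B
t=9: L0/L1/L2 = -/BGCF/- → run B
t=10: L0/L1/L2 = -/BGCF/- → run B
t=11: L0/L1/L2 = -/BGCF/- → run B
t=12: L0/L1/L2 = -/GCF/B → run G
t=13: L0/L1/L2 = -/GCF/B → run G
t=14: L0/L1/L2 = -/GCF/B → run G
t=15: L0/L1/L2 = -/GCF/B → run G
t=16: L0/L1/L2 = -/CF/BG → run C
t=17: L0/L1/L2 = -/CF/BG → run C
t=18: L0/L1/L2 = -/CF/BG → run C
t=19: L0/L1/L2 = -/CF/BG → run C
t=20: L0/L1/L2 = -/F/BGC → run F
t=21: L0/L1/L2 = -/F/BGC → run F
t=22: L0/L1/L2 = -/F/BGC → run F
t=23: L0/L1/L2 = -/-/BGC → run B
t=24: L0/L1/L2 = -/-/BGC → run B
t=25: L0/L1/L2 = -/-/GC → run G
t=26: L0/L1/L2 = -/-/C → run C
t=27: L0/L1/L2 = -/-/C → run C
t=28: (idle)
t=29: (idle)
t=30: (idle)
t=31: (idle)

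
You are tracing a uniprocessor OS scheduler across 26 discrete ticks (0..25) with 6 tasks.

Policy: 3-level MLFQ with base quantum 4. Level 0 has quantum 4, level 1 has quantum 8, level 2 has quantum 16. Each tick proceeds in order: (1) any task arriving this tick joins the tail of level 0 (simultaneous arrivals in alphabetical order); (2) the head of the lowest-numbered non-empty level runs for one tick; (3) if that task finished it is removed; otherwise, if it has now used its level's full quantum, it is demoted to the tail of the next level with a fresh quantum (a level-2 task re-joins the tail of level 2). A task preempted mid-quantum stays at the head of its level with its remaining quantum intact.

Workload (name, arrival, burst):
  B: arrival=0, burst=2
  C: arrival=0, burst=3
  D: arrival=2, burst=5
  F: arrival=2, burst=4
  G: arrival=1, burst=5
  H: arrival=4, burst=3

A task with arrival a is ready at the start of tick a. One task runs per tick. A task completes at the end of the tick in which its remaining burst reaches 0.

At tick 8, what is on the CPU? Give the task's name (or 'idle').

running at tick 8 = G

t=0: L0/L1/L2 = BC/-/- → run B
t=1: L0/L1/L2 = BCG/-/- → run B
t=2: L0/L1/L2 = CGDF/-/- → run C
t=3: L0/L1/L2 = CGDF/-/- → run C
t=4: L0/L1/L2 = CGDFH/-/- → run C
t=5: L0/L1/L2 = GDFH/-/- → run G
t=6: L0/L1/L2 = GDFH/-/- → run G
t=7: L0/L1/L2 = GDFH/-/- → run G
t=8: L0/L1/L2 = GDFH/-/- → run G
t=9: L0/L1/L2 = DFH/G/- → run D
t=10: L0/L1/L2 = DFH/G/- → run D
t=11: L0/L1/L2 = DFH/G/- → run D
t=12: L0/L1/L2 = DFH/G/- → run D
t=13: L0/L1/L2 = FH/GD/- → run F
t=14: L0/L1/L2 = FH/GD/- → run F
t=15: L0/L1/L2 = FH/GD/- → run F
t=16: L0/L1/L2 = FH/GD/- → run F
t=17: L0/L1/L2 = H/GD/- → run H
t=18: L0/L1/L2 = H/GD/- → run H
t=19: L0/L1/L2 = H/GD/- → run H
t=20: L0/L1/L2 = -/GD/- → run G
t=21: L0/L1/L2 = -/D/- → run D
t=22: (idle)
t=23: (idle)
t=24: (idle)
t=25: (idle)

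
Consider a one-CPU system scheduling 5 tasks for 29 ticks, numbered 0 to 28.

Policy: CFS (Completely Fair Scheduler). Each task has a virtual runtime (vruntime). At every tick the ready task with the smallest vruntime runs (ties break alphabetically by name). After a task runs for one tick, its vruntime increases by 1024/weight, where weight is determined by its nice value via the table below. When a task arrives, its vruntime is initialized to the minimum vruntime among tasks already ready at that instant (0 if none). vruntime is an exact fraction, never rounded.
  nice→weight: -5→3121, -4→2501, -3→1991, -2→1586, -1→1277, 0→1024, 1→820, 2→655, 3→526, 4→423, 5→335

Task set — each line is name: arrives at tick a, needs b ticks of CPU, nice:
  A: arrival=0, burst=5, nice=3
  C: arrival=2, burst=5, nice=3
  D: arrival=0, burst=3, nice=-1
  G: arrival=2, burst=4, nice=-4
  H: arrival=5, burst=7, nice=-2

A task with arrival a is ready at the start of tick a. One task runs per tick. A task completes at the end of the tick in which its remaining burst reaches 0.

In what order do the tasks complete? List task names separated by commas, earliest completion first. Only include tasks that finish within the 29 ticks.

completion order = D, G, H, A, C

t=0: vr[A=0 D=0] → run A
t=1: vr[A=512/263 D=0] → run D
t=2: vr[A=512/263 C=1024/1277 D=1024/1277 G=1024/1277] → run C
t=3: vr[A=512/263 C=923136/335851 D=1024/1277 G=1024/1277] → run D
t=4: vr[A=512/263 C=923136/335851 D=2048/1277 G=1024/1277] → run G
t=5: vr[A=512/263 C=923136/335851 D=2048/1277 G=3868672/3193777 H=3868672/3193777] → run G
t=6: vr[A=512/263 C=923136/335851 D=2048/1277 G=5176320/3193777 H=3868672/3193777] → run H
t=7: vr[A=512/263 C=923136/335851 D=2048/1277 G=5176320/3193777 H=77099520/41519101] → run D
t=8: vr[A=512/263 C=923136/335851 G=5176320/3193777 H=77099520/41519101] → run G
t=9: vr[A=512/263 C=923136/335851 G=6483968/3193777 H=77099520/41519101] → run H
t=10: vr[A=512/263 C=923136/335851 G=6483968/3193777 H=103906304/41519101] → run A
t=11: vr[A=1024/263 C=923136/335851 G=6483968/3193777 H=103906304/41519101] → run G
t=12: vr[A=1024/263 C=923136/335851 H=103906304/41519101] → run H
t=13: vr[A=1024/263 C=923136/335851 H=130713088/41519101] → run C
t=14: vr[A=1024/263 C=1576960/335851 H=130713088/41519101] → run H
t=15: vr[A=1024/263 C=1576960/335851 H=157519872/41519101] → run H
t=16: vr[A=1024/263 C=1576960/335851 H=184326656/41519101] → run A
t=17: vr[A=1536/263 C=1576960/335851 H=184326656/41519101] → run H
t=18: vr[A=1536/263 C=1576960/335851 H=211133440/41519101] → run C
t=19: vr[A=1536/263 C=2230784/335851 H=211133440/41519101] → run H
t=20: vr[A=1536/263 C=2230784/335851] → run A
t=21: vr[A=2048/263 C=2230784/335851] → run C
t=22: vr[A=2048/263 C=2884608/335851] → run A
t=23: vr[C=2884608/335851] → run C
t=24: (idle)
t=25: (idle)
t=26: (idle)
t=27: (idle)
t=28: (idle)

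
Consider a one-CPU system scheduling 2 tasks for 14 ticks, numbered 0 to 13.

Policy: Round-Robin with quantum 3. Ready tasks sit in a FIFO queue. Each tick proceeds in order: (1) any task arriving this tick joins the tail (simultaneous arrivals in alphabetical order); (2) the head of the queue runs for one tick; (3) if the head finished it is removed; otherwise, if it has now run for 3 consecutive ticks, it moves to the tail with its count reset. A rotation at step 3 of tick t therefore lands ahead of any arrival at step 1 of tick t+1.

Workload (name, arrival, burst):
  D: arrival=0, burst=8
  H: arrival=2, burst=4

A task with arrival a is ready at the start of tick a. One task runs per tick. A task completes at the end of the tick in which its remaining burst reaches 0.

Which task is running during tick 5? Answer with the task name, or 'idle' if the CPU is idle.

t=0: queue=[D] q_used=0 → run D
t=1: queue=[D] q_used=1 → run D
t=2: queue=[D,H] q_used=2 → run D
t=3: queue=[H,D] q_used=0 → run H
t=4: queue=[H,D] q_used=1 → run H
t=5: queue=[H,D] q_used=2 → run H
t=6: queue=[D,H] q_used=0 → run D
t=7: queue=[D,H] q_used=1 → run D
t=8: queue=[D,H] q_used=2 → run D
t=9: queue=[H,D] q_used=0 → run H
t=10: queue=[D] q_used=0 → run D
t=11: queue=[D] q_used=1 → run D
t=12: (idle)
t=13: (idle)

running at tick 5 = H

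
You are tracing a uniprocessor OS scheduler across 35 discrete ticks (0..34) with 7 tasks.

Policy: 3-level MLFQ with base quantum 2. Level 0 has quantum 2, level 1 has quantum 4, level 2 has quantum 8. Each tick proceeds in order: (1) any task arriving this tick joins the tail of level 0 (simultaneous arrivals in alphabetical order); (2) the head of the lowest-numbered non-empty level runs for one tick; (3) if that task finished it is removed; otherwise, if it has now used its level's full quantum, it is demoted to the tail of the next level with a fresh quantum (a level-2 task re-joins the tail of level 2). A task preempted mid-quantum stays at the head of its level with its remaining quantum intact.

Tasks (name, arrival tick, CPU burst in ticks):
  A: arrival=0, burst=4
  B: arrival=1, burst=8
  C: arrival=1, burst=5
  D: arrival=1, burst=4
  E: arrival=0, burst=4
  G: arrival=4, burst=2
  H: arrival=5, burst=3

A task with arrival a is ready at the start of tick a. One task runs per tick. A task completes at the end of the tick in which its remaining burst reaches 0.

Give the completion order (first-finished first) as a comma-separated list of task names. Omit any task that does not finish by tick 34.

completion order = G, A, E, C, D, H, B

t=0: L0/L1/L2 = AE/-/- → run A
t=1: L0/L1/L2 = AEBCD/-/- → run A
t=2: L0/L1/L2 = EBCD/A/- → run E
t=3: L0/L1/L2 = EBCD/A/- → run E
t=4: L0/L1/L2 = BCDG/AE/- → run B
t=5: L0/L1/L2 = BCDGH/AE/- → run B
t=6: L0/L1/L2 = CDGH/AEB/- → run C
t=7: L0/L1/L2 = CDGH/AEB/- → run C
t=8: L0/L1/L2 = DGH/AEBC/- → run D
t=9: L0/L1/L2 = DGH/AEBC/- → run D
t=10: L0/L1/L2 = GH/AEBCD/- → run G
t=11: L0/L1/L2 = GH/AEBCD/- → run G
t=12: L0/L1/L2 = H/AEBCD/- → run H
t=13: L0/L1/L2 = H/AEBCD/- → run H
t=14: L0/L1/L2 = -/AEBCDH/- → run A
t=15: L0/L1/L2 = -/AEBCDH/- → run A
t=16: L0/L1/L2 = -/EBCDH/- → run E
t=17: L0/L1/L2 = -/EBCDH/- → run E
t=18: L0/L1/L2 = -/BCDH/- → run B
t=19: L0/L1/L2 = -/BCDH/- → run B
t=20: L0/L1/L2 = -/BCDH/- → run B
t=21: L0/L1/L2 = -/BCDH/- → run B
t=22: L0/L1/L2 = -/CDH/B → run C
t=23: L0/L1/L2 = -/CDH/B → run C
t=24: L0/L1/L2 = -/CDH/B → run C
t=25: L0/L1/L2 = -/DH/B → run D
t=26: L0/L1/L2 = -/DH/B → run D
t=27: L0/L1/L2 = -/H/B → run H
t=28: L0/L1/L2 = -/-/B → run B
t=29: L0/L1/L2 = -/-/B → run B
t=30: (idle)
t=31: (idle)
t=32: (idle)
t=33: (idle)
t=34: (idle)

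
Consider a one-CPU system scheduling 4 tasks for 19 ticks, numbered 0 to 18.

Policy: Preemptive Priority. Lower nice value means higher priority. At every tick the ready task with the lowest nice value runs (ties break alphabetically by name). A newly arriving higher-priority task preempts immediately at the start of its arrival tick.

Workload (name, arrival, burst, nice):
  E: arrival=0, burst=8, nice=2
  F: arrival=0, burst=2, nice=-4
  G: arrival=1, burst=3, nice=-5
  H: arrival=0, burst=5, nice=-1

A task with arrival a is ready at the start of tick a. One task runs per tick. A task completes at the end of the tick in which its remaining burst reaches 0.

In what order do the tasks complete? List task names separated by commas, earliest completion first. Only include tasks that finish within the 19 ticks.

completion order = G, F, H, E

t=0: ready={E,F,H} → run F
t=1: ready={E,F,G,H} → run G
t=2: ready={E,F,G,H} → run G
t=3: ready={E,F,G,H} → run G
t=4: ready={E,F,H} → run F
t=5: ready={E,H} → run H
t=6: ready={E,H} → run H
t=7: ready={E,H} → run H
t=8: ready={E,H} → run H
t=9: ready={E,H} → run H
t=10: ready={E} → run E
t=11: ready={E} → run E
t=12: ready={E} → run E
t=13: ready={E} → run E
t=14: ready={E} → run E
t=15: ready={E} → run E
t=16: ready={E} → run E
t=17: ready={E} → run E
t=18: (idle)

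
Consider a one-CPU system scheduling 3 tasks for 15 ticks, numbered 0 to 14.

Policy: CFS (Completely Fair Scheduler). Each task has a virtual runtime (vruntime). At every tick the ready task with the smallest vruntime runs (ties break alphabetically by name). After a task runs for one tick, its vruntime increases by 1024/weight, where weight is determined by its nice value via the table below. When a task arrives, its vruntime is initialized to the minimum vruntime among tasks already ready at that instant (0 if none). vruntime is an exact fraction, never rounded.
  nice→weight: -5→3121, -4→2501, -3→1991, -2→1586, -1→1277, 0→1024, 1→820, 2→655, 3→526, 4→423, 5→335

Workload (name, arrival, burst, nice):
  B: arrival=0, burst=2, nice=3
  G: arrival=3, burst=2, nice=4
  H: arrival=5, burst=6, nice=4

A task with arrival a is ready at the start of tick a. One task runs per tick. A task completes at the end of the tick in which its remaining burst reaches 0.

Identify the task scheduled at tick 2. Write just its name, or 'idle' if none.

t=0: vr[B=0] → run B
t=1: vr[B=512/263] → run B
t=2: (idle)
t=3: vr[G=0] → run G
t=4: vr[G=1024/423] → run G
t=5: vr[H=0] → run H
t=6: vr[H=1024/423] → run H
t=7: vr[H=2048/423] → run H
t=8: vr[H=1024/141] → run H
t=9: vr[H=4096/423] → run H
t=10: vr[H=5120/423] → run H
t=11: (idle)
t=12: (idle)
t=13: (idle)
t=14: (idle)

running at tick 2 = idle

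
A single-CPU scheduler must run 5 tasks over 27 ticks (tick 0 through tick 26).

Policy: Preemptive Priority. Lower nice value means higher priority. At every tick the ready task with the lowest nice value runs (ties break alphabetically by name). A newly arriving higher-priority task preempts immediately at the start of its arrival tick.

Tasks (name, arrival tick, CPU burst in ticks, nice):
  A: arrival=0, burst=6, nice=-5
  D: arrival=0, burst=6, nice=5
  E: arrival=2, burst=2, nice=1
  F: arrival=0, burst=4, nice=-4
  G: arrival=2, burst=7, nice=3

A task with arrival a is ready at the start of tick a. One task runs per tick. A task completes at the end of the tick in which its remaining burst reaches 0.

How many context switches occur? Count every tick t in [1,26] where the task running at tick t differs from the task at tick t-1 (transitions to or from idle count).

t=0: ready={A,D,F} → run A
t=1: ready={A,D,F} → run A
t=2: ready={A,D,E,F,G} → run A
t=3: ready={A,D,E,F,G} → run A
t=4: ready={A,D,E,F,G} → run A
t=5: ready={A,D,E,F,G} → run A
t=6: ready={D,E,F,G} → run F
t=7: ready={D,E,F,G} → run F
t=8: ready={D,E,F,G} → run F
t=9: ready={D,E,F,G} → run F
t=10: ready={D,E,G} → run E
t=11: ready={D,E,G} → run E
t=12: ready={D,G} → run G
t=13: ready={D,G} → run G
t=14: ready={D,G} → run G
t=15: ready={D,G} → run G
t=16: ready={D,G} → run G
t=17: ready={D,G} → run G
t=18: ready={D,G} → run G
t=19: ready={D} → run D
t=20: ready={D} → run D
t=21: ready={D} → run D
t=22: ready={D} → run D
t=23: ready={D} → run D
t=24: ready={D} → run D
t=25: (idle)
t=26: (idle)

context switches = 5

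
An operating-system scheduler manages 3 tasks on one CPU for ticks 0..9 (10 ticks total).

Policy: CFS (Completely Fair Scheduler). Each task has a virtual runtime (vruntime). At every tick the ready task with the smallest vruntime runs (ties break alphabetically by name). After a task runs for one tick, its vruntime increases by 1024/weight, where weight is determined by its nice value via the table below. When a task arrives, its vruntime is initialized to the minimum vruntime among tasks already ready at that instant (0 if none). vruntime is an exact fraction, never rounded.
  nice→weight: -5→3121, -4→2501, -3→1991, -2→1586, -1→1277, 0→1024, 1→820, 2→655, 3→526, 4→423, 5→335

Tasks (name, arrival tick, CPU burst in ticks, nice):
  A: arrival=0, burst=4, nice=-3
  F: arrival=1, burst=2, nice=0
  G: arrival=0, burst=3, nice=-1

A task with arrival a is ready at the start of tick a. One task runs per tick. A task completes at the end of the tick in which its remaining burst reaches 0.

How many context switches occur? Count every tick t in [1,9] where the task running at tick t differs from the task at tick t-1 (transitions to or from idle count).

t=0: vr[A=0 G=0] → run A
t=1: vr[A=1024/1991 F=0 G=0] → run F
t=2: vr[A=1024/1991 F=1 G=0] → run G
t=3: vr[A=1024/1991 F=1 G=1024/1277] → run A
t=4: vr[A=2048/1991 F=1 G=1024/1277] → run G
t=5: vr[A=2048/1991 F=1 G=2048/1277] → run F
t=6: vr[A=2048/1991 G=2048/1277] → run A
t=7: vr[A=3072/1991 G=2048/1277] → run A
t=8: vr[G=2048/1277] → run G
t=9: (idle)

context switches = 8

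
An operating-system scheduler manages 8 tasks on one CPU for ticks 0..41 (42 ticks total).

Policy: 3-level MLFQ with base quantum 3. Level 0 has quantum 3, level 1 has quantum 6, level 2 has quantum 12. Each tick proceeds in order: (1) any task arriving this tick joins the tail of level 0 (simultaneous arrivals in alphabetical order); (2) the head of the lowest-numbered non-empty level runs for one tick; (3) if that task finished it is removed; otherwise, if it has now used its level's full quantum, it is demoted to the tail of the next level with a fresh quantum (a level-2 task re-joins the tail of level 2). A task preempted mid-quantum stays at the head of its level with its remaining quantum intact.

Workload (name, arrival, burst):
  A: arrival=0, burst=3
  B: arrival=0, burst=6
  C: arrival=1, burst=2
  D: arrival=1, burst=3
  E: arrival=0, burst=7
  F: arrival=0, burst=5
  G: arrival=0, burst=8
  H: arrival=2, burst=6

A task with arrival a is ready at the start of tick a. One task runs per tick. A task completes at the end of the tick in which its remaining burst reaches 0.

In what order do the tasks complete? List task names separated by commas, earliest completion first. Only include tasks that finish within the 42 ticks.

t=0: L0/L1/L2 = ABEFG/-/- → run A
t=1: L0/L1/L2 = ABEFGCD/-/- → run A
t=2: L0/L1/L2 = ABEFGCDH/-/- → run A
t=3: L0/L1/L2 = BEFGCDH/-/- → run B
t=4: L0/L1/L2 = BEFGCDH/-/- → run B
t=5: L0/L1/L2 = BEFGCDH/-/- → run B
t=6: L0/L1/L2 = EFGCDH/B/- → run E
t=7: L0/L1/L2 = EFGCDH/B/- → run E
t=8: L0/L1/L2 = EFGCDH/B/- → run E
t=9: L0/L1/L2 = FGCDH/BE/- → run F
t=10: L0/L1/L2 = FGCDH/BE/- → run F
t=11: L0/L1/L2 = FGCDH/BE/- → run F
t=12: L0/L1/L2 = GCDH/BEF/- → run G
t=13: L0/L1/L2 = GCDH/BEF/- → run G
t=14: L0/L1/L2 = GCDH/BEF/- → run G
t=15: L0/L1/L2 = CDH/BEFG/- → run C
t=16: L0/L1/L2 = CDH/BEFG/- → run C
t=17: L0/L1/L2 = DH/BEFG/- → run D
t=18: L0/L1/L2 = DH/BEFG/- → run D
t=19: L0/L1/L2 = DH/BEFG/- → run D
t=20: L0/L1/L2 = H/BEFG/- → run H
t=21: L0/L1/L2 = H/BEFG/- → run H
t=22: L0/L1/L2 = H/BEFG/- → run H
t=23: L0/L1/L2 = -/BEFGH/- → run B
t=24: L0/L1/L2 = -/BEFGH/- → run B
t=25: L0/L1/L2 = -/BEFGH/- → run B
t=26: L0/L1/L2 = -/EFGH/- → run E
t=27: L0/L1/L2 = -/EFGH/- → run E
t=28: L0/L1/L2 = -/EFGH/- → run E
t=29: L0/L1/L2 = -/EFGH/- → run E
t=30: L0/L1/L2 = -/FGH/- → run F
t=31: L0/L1/L2 = -/FGH/- → run F
t=32: L0/L1/L2 = -/GH/- → run G
t=33: L0/L1/L2 = -/GH/- → run G
t=34: L0/L1/L2 = -/GH/- → run G
t=35: L0/L1/L2 = -/GH/- → run G
t=36: L0/L1/L2 = -/GH/- → run G
t=37: L0/L1/L2 = -/H/- → run H
t=38: L0/L1/L2 = -/H/- → run H
t=39: L0/L1/L2 = -/H/- → run H
t=40: (idle)
t=41: (idle)

completion order = A, C, D, B, E, F, G, H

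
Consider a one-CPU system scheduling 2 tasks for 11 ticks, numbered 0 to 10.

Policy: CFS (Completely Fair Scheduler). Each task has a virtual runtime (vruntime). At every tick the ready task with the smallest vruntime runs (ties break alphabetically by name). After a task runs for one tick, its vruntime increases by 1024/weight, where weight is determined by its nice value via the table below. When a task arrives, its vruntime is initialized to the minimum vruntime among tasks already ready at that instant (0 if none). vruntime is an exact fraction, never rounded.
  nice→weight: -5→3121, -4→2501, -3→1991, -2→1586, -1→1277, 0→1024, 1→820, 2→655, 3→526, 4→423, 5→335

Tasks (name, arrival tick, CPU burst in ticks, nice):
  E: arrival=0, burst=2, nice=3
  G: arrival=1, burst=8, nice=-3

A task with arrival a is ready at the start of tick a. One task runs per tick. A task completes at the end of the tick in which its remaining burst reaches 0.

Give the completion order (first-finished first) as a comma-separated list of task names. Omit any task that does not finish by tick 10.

t=0: vr[E=0] → run E
t=1: vr[E=512/263 G=512/263] → run E
t=2: vr[G=512/263] → run G
t=3: vr[G=1288704/523633] → run G
t=4: vr[G=1558016/523633] → run G
t=5: vr[G=1827328/523633] → run G
t=6: vr[G=2096640/523633] → run G
t=7: vr[G=2365952/523633] → run G
t=8: vr[G=2635264/523633] → run G
t=9: vr[G=2904576/523633] → run G
t=10: (idle)

completion order = E, G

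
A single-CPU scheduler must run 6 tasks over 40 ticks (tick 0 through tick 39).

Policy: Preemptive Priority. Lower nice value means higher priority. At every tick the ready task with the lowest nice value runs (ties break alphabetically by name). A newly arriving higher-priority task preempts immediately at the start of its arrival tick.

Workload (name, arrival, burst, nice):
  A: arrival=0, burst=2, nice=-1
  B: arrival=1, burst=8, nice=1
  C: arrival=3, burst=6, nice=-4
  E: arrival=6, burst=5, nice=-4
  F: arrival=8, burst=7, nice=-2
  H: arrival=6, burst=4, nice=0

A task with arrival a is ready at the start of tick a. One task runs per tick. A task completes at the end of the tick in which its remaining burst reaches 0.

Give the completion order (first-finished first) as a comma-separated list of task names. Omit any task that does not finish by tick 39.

completion order = A, C, E, F, H, B

t=0: ready={A} → run A
t=1: ready={A,B} → run A
t=2: ready={B} → run B
t=3: ready={B,C} → run C
t=4: ready={B,C} → run C
t=5: ready={B,C} → run C
t=6: ready={B,C,E,H} → run C
t=7: ready={B,C,E,H} → run C
t=8: ready={B,C,E,F,H} → run C
t=9: ready={B,E,F,H} → run E
t=10: ready={B,E,F,H} → run E
t=11: ready={B,E,F,H} → run E
t=12: ready={B,E,F,H} → run E
t=13: ready={B,E,F,H} → run E
t=14: ready={B,F,H} → run F
t=15: ready={B,F,H} → run F
t=16: ready={B,F,H} → run F
t=17: ready={B,F,H} → run F
t=18: ready={B,F,H} → run F
t=19: ready={B,F,H} → run F
t=20: ready={B,F,H} → run F
t=21: ready={B,H} → run H
t=22: ready={B,H} → run H
t=23: ready={B,H} → run H
t=24: ready={B,H} → run H
t=25: ready={B} → run B
t=26: ready={B} → run B
t=27: ready={B} → run B
t=28: ready={B} → run B
t=29: ready={B} → run B
t=30: ready={B} → run B
t=31: ready={B} → run B
t=32: (idle)
t=33: (idle)
t=34: (idle)
t=35: (idle)
t=36: (idle)
t=37: (idle)
t=38: (idle)
t=39: (idle)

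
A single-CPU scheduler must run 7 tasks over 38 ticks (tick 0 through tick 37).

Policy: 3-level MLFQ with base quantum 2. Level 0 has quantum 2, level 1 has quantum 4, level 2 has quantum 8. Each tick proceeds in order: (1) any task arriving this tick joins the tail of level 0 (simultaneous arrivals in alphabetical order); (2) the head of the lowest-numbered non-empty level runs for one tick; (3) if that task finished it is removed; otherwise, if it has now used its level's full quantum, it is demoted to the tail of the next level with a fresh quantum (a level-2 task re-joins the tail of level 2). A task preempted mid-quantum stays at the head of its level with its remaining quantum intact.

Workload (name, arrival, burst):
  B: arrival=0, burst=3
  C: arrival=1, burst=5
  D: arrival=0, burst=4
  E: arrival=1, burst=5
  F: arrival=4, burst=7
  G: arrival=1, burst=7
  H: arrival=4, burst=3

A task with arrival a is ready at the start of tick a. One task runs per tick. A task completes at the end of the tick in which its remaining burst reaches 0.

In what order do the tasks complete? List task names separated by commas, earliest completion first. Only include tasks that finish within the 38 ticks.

completion order = B, D, C, E, H, G, F

t=0: L0/L1/L2 = BD/-/- → run B
t=1: L0/L1/L2 = BDCEG/-/- → run B
t=2: L0/L1/L2 = DCEG/B/- → run D
t=3: L0/L1/L2 = DCEG/B/- → run D
t=4: L0/L1/L2 = CEGFH/BD/- → run C
t=5: L0/L1/L2 = CEGFH/BD/- → run C
t=6: L0/L1/L2 = EGFH/BDC/- → run E
t=7: L0/L1/L2 = EGFH/BDC/- → run E
t=8: L0/L1/L2 = GFH/BDCE/- → run G
t=9: L0/L1/L2 = GFH/BDCE/- → run G
t=10: L0/L1/L2 = FH/BDCEG/- → run F
t=11: L0/L1/L2 = FH/BDCEG/- → run F
t=12: L0/L1/L2 = H/BDCEGF/- → run H
t=13: L0/L1/L2 = H/BDCEGF/- → run H
t=14: L0/L1/L2 = -/BDCEGFH/- → run B
t=15: L0/L1/L2 = -/DCEGFH/- → run D
t=16: L0/L1/L2 = -/DCEGFH/- → run D
t=17: L0/L1/L2 = -/CEGFH/- → run C
t=18: L0/L1/L2 = -/CEGFH/- → run C
t=19: L0/L1/L2 = -/CEGFH/- → run C
t=20: L0/L1/L2 = -/EGFH/- → run E
t=21: L0/L1/L2 = -/EGFH/- → run E
t=22: L0/L1/L2 = -/EGFH/- → run E
t=23: L0/L1/L2 = -/GFH/- → run G
t=24: L0/L1/L2 = -/GFH/- → run G
t=25: L0/L1/L2 = -/GFH/- → run G
t=26: L0/L1/L2 = -/GFH/- → run G
t=27: L0/L1/L2 = -/FH/G → run F
t=28: L0/L1/L2 = -/FH/G → run F
t=29: L0/L1/L2 = -/FH/G → run F
t=30: L0/L1/L2 = -/FH/G → run F
t=31: L0/L1/L2 = -/H/GF → run H
t=32: L0/L1/L2 = -/-/GF → run G
t=33: L0/L1/L2 = -/-/F → run F
t=34: (idle)
t=35: (idle)
t=36: (idle)
t=37: (idle)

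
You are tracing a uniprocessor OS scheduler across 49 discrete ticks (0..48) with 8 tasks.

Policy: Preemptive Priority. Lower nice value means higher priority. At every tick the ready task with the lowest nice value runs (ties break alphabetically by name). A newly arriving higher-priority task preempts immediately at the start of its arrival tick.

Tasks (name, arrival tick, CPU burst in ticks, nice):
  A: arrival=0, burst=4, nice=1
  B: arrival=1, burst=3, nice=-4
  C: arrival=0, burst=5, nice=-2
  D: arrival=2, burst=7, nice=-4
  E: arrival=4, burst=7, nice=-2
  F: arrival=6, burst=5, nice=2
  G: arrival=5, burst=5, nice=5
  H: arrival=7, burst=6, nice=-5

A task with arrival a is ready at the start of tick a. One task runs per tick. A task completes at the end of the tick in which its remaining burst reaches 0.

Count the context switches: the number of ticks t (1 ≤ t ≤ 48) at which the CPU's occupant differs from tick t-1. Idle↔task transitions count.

context switches = 10

t=0: ready={A,C} → run C
t=1: ready={A,B,C} → run B
t=2: ready={A,B,C,D} → run B
t=3: ready={A,B,C,D} → run B
t=4: ready={A,C,D,E} → run D
t=5: ready={A,C,D,E,G} → run D
t=6: ready={A,C,D,E,F,G} → run D
t=7: ready={A,C,D,E,F,G,H} → run H
t=8: ready={A,C,D,E,F,G,H} → run H
t=9: ready={A,C,D,E,F,G,H} → run H
t=10: ready={A,C,D,E,F,G,H} → run H
t=11: ready={A,C,D,E,F,G,H} → run H
t=12: ready={A,C,D,E,F,G,H} → run H
t=13: ready={A,C,D,E,F,G} → run D
t=14: ready={A,C,D,E,F,G} → run D
t=15: ready={A,C,D,E,F,G} → run D
t=16: ready={A,C,D,E,F,G} → run D
t=17: ready={A,C,E,F,G} → run C
t=18: ready={A,C,E,F,G} → run C
t=19: ready={A,C,E,F,G} → run C
t=20: ready={A,C,E,F,G} → run C
t=21: ready={A,E,F,G} → run E
t=22: ready={A,E,F,G} → run E
t=23: ready={A,E,F,G} → run E
t=24: ready={A,E,F,G} → run E
t=25: ready={A,E,F,G} → run E
t=26: ready={A,E,F,G} → run E
t=27: ready={A,E,F,G} → run E
t=28: ready={A,F,G} → run A
t=29: ready={A,F,G} → run A
t=30: ready={A,F,G} → run A
t=31: ready={A,F,G} → run A
t=32: ready={F,G} → run F
t=33: ready={F,G} → run F
t=34: ready={F,G} → run F
t=35: ready={F,G} → run F
t=36: ready={F,G} → run F
t=37: ready={G} → run G
t=38: ready={G} → run G
t=39: ready={G} → run G
t=40: ready={G} → run G
t=41: ready={G} → run G
t=42: (idle)
t=43: (idle)
t=44: (idle)
t=45: (idle)
t=46: (idle)
t=47: (idle)
t=48: (idle)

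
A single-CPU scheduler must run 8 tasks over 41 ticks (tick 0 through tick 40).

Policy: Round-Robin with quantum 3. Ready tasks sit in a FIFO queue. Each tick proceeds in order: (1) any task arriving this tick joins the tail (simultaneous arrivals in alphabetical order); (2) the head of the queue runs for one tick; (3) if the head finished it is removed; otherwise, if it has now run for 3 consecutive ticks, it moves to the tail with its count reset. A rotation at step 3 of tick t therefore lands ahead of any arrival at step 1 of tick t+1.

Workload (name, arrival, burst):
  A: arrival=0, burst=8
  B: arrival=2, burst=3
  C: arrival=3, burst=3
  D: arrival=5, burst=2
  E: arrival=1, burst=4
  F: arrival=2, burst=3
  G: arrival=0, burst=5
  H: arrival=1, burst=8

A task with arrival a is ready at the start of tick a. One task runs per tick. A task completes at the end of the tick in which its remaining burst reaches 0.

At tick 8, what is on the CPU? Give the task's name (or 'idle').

t=0: queue=[A,G] q_used=0 → run A
t=1: queue=[A,G,E,H] q_used=1 → run A
t=2: queue=[A,G,E,H,B,F] q_used=2 → run A
t=3: queue=[G,E,H,B,F,A,C] q_used=0 → run G
t=4: queue=[G,E,H,B,F,A,C] q_used=1 → run G
t=5: queue=[G,E,H,B,F,A,C,D] q_used=2 → run G
t=6: queue=[E,H,B,F,A,C,D,G] q_used=0 → run E
t=7: queue=[E,H,B,F,A,C,D,G] q_used=1 → run E
t=8: queue=[E,H,B,F,A,C,D,G] q_used=2 → run E
t=9: queue=[H,B,F,A,C,D,G,E] q_used=0 → run H
t=10: queue=[H,B,F,A,C,D,G,E] q_used=1 → run H
t=11: queue=[H,B,F,A,C,D,G,E] q_used=2 → run H
t=12: queue=[B,F,A,C,D,G,E,H] q_used=0 → run B
t=13: queue=[B,F,A,C,D,G,E,H] q_used=1 → run B
t=14: queue=[B,F,A,C,D,G,E,H] q_used=2 → run B
t=15: queue=[F,A,C,D,G,E,H] q_used=0 → run F
t=16: queue=[F,A,C,D,G,E,H] q_used=1 → run F
t=17: queue=[F,A,C,D,G,E,H] q_used=2 → run F
t=18: queue=[A,C,D,G,E,H] q_used=0 → run A
t=19: queue=[A,C,D,G,E,H] q_used=1 → run A
t=20: queue=[A,C,D,G,E,H] q_used=2 → run A
t=21: queue=[C,D,G,E,H,A] q_used=0 → run C
t=22: queue=[C,D,G,E,H,A] q_used=1 → run C
t=23: queue=[C,D,G,E,H,A] q_used=2 → run C
t=24: queue=[D,G,E,H,A] q_used=0 → run D
t=25: queue=[D,G,E,H,A] q_used=1 → run D
t=26: queue=[G,E,H,A] q_used=0 → run G
t=27: queue=[G,E,H,A] q_used=1 → run G
t=28: queue=[E,H,A] q_used=0 → run E
t=29: queue=[H,A] q_used=0 → run H
t=30: queue=[H,A] q_used=1 → run H
t=31: queue=[H,A] q_used=2 → run H
t=32: queue=[A,H] q_used=0 → run A
t=33: queue=[A,H] q_used=1 → run A
t=34: queue=[H] q_used=0 → run H
t=35: queue=[H] q_used=1 → run H
t=36: (idle)
t=37: (idle)
t=38: (idle)
t=39: (idle)
t=40: (idle)

running at tick 8 = E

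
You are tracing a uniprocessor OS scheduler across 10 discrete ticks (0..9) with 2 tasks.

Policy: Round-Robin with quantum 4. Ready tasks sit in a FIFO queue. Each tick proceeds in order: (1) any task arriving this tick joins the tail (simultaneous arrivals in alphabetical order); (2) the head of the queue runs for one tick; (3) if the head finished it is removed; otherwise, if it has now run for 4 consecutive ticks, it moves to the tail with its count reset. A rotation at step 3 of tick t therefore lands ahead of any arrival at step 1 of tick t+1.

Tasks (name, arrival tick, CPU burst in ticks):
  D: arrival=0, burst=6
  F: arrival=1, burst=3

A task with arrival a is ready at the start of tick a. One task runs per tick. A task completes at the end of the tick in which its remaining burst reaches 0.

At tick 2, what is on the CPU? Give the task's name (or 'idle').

t=0: queue=[D] q_used=0 → run D
t=1: queue=[D,F] q_used=1 → run D
t=2: queue=[D,F] q_used=2 → run D
t=3: queue=[D,F] q_used=3 → run D
t=4: queue=[F,D] q_used=0 → run F
t=5: queue=[F,D] q_used=1 → run F
t=6: queue=[F,D] q_used=2 → run F
t=7: queue=[D] q_used=0 → run D
t=8: queue=[D] q_used=1 → run D
t=9: (idle)

running at tick 2 = D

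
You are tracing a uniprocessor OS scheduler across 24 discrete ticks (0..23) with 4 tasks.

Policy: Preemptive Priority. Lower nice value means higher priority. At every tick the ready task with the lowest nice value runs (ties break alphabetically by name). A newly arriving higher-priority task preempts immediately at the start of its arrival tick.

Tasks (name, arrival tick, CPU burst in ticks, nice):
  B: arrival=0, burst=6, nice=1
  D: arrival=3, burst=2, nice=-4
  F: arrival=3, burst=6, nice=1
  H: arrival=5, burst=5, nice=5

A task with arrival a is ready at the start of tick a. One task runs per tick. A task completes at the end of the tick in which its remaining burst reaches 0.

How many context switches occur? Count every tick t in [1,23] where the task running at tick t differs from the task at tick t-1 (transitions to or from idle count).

context switches = 5

t=0: ready={B} → run B
t=1: ready={B} → run B
t=2: ready={B} → run B
t=3: ready={B,D,F} → run D
t=4: ready={B,D,F} → run D
t=5: ready={B,F,H} → run B
t=6: ready={B,F,H} → run B
t=7: ready={B,F,H} → run B
t=8: ready={F,H} → run F
t=9: ready={F,H} → run F
t=10: ready={F,H} → run F
t=11: ready={F,H} → run F
t=12: ready={F,H} → run F
t=13: ready={F,H} → run F
t=14: ready={H} → run H
t=15: ready={H} → run H
t=16: ready={H} → run H
t=17: ready={H} → run H
t=18: ready={H} → run H
t=19: (idle)
t=20: (idle)
t=21: (idle)
t=22: (idle)
t=23: (idle)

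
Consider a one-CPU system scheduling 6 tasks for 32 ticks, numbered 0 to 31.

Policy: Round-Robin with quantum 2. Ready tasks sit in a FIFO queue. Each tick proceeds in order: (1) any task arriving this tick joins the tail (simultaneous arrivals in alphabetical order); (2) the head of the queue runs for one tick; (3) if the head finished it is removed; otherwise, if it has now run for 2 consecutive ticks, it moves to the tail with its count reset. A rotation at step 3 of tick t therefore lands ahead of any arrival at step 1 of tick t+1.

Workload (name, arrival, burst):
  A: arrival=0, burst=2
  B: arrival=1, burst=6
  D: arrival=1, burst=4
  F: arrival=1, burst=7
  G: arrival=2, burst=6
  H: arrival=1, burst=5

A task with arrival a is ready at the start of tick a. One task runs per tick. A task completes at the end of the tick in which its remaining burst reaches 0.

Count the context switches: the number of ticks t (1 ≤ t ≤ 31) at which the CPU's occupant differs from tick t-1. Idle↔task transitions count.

context switches = 16

t=0: queue=[A] q_used=0 → run A
t=1: queue=[A,B,D,F,H] q_used=1 → run A
t=2: queue=[B,D,F,H,G] q_used=0 → run B
t=3: queue=[B,D,F,H,G] q_used=1 → run B
t=4: queue=[D,F,H,G,B] q_used=0 → run D
t=5: queue=[D,F,H,G,B] q_used=1 → run D
t=6: queue=[F,H,G,B,D] q_used=0 → run F
t=7: queue=[F,H,G,B,D] q_used=1 → run F
t=8: queue=[H,G,B,D,F] q_used=0 → run H
t=9: queue=[H,G,B,D,F] q_used=1 → run H
t=10: queue=[G,B,D,F,H] q_used=0 → run G
t=11: queue=[G,B,D,F,H] q_used=1 → run G
t=12: queue=[B,D,F,H,G] q_used=0 → run B
t=13: queue=[B,D,F,H,G] q_used=1 → run B
t=14: queue=[D,F,H,G,B] q_used=0 → run D
t=15: queue=[D,F,H,G,B] q_used=1 → run D
t=16: queue=[F,H,G,B] q_used=0 → run F
t=17: queue=[F,H,G,B] q_used=1 → run F
t=18: queue=[H,G,B,F] q_used=0 → run H
t=19: queue=[H,G,B,F] q_used=1 → run H
t=20: queue=[G,B,F,H] q_used=0 → run G
t=21: queue=[G,B,F,H] q_used=1 → run G
t=22: queue=[B,F,H,G] q_used=0 → run B
t=23: queue=[B,F,H,G] q_used=1 → run B
t=24: queue=[F,H,G] q_used=0 → run F
t=25: queue=[F,H,G] q_used=1 → run F
t=26: queue=[H,G,F] q_used=0 → run H
t=27: queue=[G,F] q_used=0 → run G
t=28: queue=[G,F] q_used=1 → run G
t=29: queue=[F] q_used=0 → run F
t=30: (idle)
t=31: (idle)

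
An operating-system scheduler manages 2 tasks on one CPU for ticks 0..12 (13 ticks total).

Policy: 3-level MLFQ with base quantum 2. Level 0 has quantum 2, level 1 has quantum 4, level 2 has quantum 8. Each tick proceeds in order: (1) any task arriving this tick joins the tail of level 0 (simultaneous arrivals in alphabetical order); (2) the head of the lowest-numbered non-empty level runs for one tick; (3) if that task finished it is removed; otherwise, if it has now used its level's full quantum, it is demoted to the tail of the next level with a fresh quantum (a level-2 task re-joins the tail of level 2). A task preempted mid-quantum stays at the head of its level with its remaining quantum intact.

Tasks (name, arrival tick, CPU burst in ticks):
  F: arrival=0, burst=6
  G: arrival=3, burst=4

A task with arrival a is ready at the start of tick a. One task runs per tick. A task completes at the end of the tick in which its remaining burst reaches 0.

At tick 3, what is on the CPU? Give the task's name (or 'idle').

t=0: L0/L1/L2 = F/-/- → run F
t=1: L0/L1/L2 = F/-/- → run F
t=2: L0/L1/L2 = -/F/- → run F
t=3: L0/L1/L2 = G/F/- → run G
t=4: L0/L1/L2 = G/F/- → run G
t=5: L0/L1/L2 = -/FG/- → run F
t=6: L0/L1/L2 = -/FG/- → run F
t=7: L0/L1/L2 = -/FG/- → run F
t=8: L0/L1/L2 = -/G/- → run G
t=9: L0/L1/L2 = -/G/- → run G
t=10: (idle)
t=11: (idle)
t=12: (idle)

running at tick 3 = G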